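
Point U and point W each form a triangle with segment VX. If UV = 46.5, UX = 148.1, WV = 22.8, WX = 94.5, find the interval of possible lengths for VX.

From triangle UVX: |46.5 − 148.1| < VX < 46.5 + 148.1, i.e. 101.6 < VX < 194.6.
From triangle WVX: 71.7 < VX < 117.3.
Both must hold, so VX lies in the intersection.

101.6 < VX < 117.3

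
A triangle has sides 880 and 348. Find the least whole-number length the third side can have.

533

The third side must be strictly greater than |880 − 348| = 532.
The smallest integer above 532 is 533.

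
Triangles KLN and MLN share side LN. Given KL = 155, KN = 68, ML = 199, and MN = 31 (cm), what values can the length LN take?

168 < LN < 223

From triangle KLN: |155 − 68| < LN < 155 + 68, i.e. 87 < LN < 223.
From triangle MLN: 168 < LN < 230.
Both must hold, so LN lies in the intersection.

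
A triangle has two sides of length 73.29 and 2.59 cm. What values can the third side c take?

70.70 < c < 75.88

By the triangle inequality, c must be less than 73.29 + 2.59 = 75.88 and greater than |73.29 − 2.59| = 70.70.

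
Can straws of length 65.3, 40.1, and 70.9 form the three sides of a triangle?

Yes

The longest side is 70.9, and the other two sum to 105.4.
Since 105.4 > 70.9, the triangle inequality holds.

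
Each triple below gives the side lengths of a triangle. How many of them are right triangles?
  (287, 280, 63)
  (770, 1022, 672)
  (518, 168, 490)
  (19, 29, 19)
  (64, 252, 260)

(287,280,63): 63²+280² = 82369 = 287² → right
(770,1022,672): 672²+770² = 1044484 = 1022² → right
(518,168,490): 168²+490² = 268324 = 518² → right
(19,29,19): 19²+19² = 722 < 841 = 29² → obtuse
(64,252,260): 64²+252² = 67600 = 260² → right
4 of the 5 are right.

4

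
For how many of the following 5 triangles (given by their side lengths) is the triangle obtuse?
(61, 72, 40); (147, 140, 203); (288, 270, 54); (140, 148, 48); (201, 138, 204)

(61,72,40): 40²+61² = 5321 > 5184 = 72² → acute
(147,140,203): 140²+147² = 41209 = 203² → right
(288,270,54): 54²+270² = 75816 < 82944 = 288² → obtuse
(140,148,48): 48²+140² = 21904 = 148² → right
(201,138,204): 138²+201² = 59445 > 41616 = 204² → acute
1 of the 5 is obtuse.

1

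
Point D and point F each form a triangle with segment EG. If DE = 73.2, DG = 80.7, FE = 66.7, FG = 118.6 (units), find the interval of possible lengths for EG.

51.9 < EG < 153.9

From triangle DEG: |73.2 − 80.7| < EG < 73.2 + 80.7, i.e. 7.5 < EG < 153.9.
From triangle FEG: 51.9 < EG < 185.3.
Both must hold, so EG lies in the intersection.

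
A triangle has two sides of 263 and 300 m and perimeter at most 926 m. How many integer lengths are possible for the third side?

326

Triangle inequality: 37 < x < 563. Perimeter ≤ 926 gives x ≤ 926 − 263 − 300 = 363.
So 37 < x ≤ 363; integers 38 through 363: 326 values.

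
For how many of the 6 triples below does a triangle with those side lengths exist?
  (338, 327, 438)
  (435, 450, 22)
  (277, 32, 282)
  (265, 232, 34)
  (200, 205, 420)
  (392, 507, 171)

5

(327,338,438): 327+338 > 438 → valid
(22,435,450): 22+435 > 450 → valid
(32,277,282): 32+277 > 282 → valid
(34,232,265): 34+232 > 265 → valid
(200,205,420): 200+205 ≤ 420 → not valid
(171,392,507): 171+392 > 507 → valid
5 of the 6 triples form a triangle.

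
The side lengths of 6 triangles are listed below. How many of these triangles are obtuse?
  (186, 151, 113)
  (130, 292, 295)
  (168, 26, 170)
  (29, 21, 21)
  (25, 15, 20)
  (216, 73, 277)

(186,151,113): 113²+151² = 35570 > 34596 = 186² → acute
(130,292,295): 130²+292² = 102164 > 87025 = 295² → acute
(168,26,170): 26²+168² = 28900 = 170² → right
(29,21,21): 21²+21² = 882 > 841 = 29² → acute
(25,15,20): 15²+20² = 625 = 25² → right
(216,73,277): 73²+216² = 51985 < 76729 = 277² → obtuse
1 of the 6 is obtuse.

1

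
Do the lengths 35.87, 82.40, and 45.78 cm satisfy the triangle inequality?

The longest side is 82.40, but the other two sum to only 81.65.
81.65 < 82.40, so the triangle inequality fails.

No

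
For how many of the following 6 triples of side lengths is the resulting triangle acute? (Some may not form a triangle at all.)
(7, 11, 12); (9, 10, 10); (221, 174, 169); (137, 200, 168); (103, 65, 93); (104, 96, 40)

(7,11,12): 7²+11² = 170 > 144 = 12² → acute
(9,10,10): 9²+10² = 181 > 100 = 10² → acute
(221,174,169): 169²+174² = 58837 > 48841 = 221² → acute
(137,200,168): 137²+168² = 46993 > 40000 = 200² → acute
(103,65,93): 65²+93² = 12874 > 10609 = 103² → acute
(104,96,40): 40²+96² = 10816 = 104² → right
5 of the 6 are acute.

5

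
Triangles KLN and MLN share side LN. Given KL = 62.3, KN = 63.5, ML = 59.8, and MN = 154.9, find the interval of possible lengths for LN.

95.1 < LN < 125.8

From triangle KLN: |62.3 − 63.5| < LN < 62.3 + 63.5, i.e. 1.2 < LN < 125.8.
From triangle MLN: 95.1 < LN < 214.7.
Both must hold, so LN lies in the intersection.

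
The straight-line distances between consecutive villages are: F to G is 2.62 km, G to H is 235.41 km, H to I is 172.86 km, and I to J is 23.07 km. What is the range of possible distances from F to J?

36.86 ≤ FJ ≤ 433.96 km

The maximum is all hops collinear in one direction: 2.62 + 235.41 + 172.86 + 23.07 = 433.96.
The longest hop is 235.41; the others sum to 198.55. Folding the others back against it leaves at least 235.41 − 198.55 = 36.86.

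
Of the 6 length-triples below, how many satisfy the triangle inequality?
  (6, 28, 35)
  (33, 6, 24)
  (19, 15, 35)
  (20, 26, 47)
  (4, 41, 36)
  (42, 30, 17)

(6,28,35): 6+28 ≤ 35 → not valid
(6,24,33): 6+24 ≤ 33 → not valid
(15,19,35): 15+19 ≤ 35 → not valid
(20,26,47): 20+26 ≤ 47 → not valid
(4,36,41): 4+36 ≤ 41 → not valid
(17,30,42): 17+30 > 42 → valid
1 of the 6 triples forms a triangle.

1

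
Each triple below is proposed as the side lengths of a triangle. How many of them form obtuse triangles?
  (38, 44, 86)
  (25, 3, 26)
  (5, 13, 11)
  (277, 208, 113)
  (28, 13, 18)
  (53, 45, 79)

5

(38,44,86): 38+44 ≤ 86, not a triangle
(25,3,26): 3²+25² = 634 < 676 = 26² → obtuse
(5,13,11): 5²+11² = 146 < 169 = 13² → obtuse
(277,208,113): 113²+208² = 56033 < 76729 = 277² → obtuse
(28,13,18): 13²+18² = 493 < 784 = 28² → obtuse
(53,45,79): 45²+53² = 4834 < 6241 = 79² → obtuse
5 of the 6 are obtuse.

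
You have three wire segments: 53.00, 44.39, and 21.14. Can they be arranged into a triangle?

Yes

The longest side is 53.00, and the other two sum to 65.53.
Since 65.53 > 53.00, the triangle inequality holds.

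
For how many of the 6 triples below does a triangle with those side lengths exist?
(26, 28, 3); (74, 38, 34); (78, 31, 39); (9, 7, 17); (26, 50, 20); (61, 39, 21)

1

(3,26,28): 3+26 > 28 → valid
(34,38,74): 34+38 ≤ 74 → not valid
(31,39,78): 31+39 ≤ 78 → not valid
(7,9,17): 7+9 ≤ 17 → not valid
(20,26,50): 20+26 ≤ 50 → not valid
(21,39,61): 21+39 ≤ 61 → not valid
1 of the 6 triples forms a triangle.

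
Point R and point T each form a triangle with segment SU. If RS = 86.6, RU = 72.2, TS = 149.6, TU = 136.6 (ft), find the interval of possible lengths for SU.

14.4 < SU < 158.8

From triangle RSU: |86.6 − 72.2| < SU < 86.6 + 72.2, i.e. 14.4 < SU < 158.8.
From triangle TSU: 13.0 < SU < 286.2.
Both must hold, so SU lies in the intersection.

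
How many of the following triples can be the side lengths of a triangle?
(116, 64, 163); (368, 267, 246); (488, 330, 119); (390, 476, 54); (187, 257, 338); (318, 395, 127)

4

(64,116,163): 64+116 > 163 → valid
(246,267,368): 246+267 > 368 → valid
(119,330,488): 119+330 ≤ 488 → not valid
(54,390,476): 54+390 ≤ 476 → not valid
(187,257,338): 187+257 > 338 → valid
(127,318,395): 127+318 > 395 → valid
4 of the 6 triples form a triangle.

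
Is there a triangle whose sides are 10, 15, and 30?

No

The longest side is 30, but the other two sum to only 25.
25 < 30, so the triangle inequality fails.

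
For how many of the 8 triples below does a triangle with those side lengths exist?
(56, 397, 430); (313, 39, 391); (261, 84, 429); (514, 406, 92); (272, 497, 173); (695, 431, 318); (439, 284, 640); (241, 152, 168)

4

(56,397,430): 56+397 > 430 → valid
(39,313,391): 39+313 ≤ 391 → not valid
(84,261,429): 84+261 ≤ 429 → not valid
(92,406,514): 92+406 ≤ 514 → not valid
(173,272,497): 173+272 ≤ 497 → not valid
(318,431,695): 318+431 > 695 → valid
(284,439,640): 284+439 > 640 → valid
(152,168,241): 152+168 > 241 → valid
4 of the 8 triples form a triangle.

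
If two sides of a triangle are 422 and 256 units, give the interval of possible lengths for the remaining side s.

166 < s < 678 (units)

By the triangle inequality, s must be less than 422 + 256 = 678 and greater than |422 − 256| = 166.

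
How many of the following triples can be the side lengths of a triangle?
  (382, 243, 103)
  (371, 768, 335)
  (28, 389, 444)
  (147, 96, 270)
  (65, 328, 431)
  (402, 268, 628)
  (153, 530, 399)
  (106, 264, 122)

2

(103,243,382): 103+243 ≤ 382 → not valid
(335,371,768): 335+371 ≤ 768 → not valid
(28,389,444): 28+389 ≤ 444 → not valid
(96,147,270): 96+147 ≤ 270 → not valid
(65,328,431): 65+328 ≤ 431 → not valid
(268,402,628): 268+402 > 628 → valid
(153,399,530): 153+399 > 530 → valid
(106,122,264): 106+122 ≤ 264 → not valid
2 of the 8 triples form a triangle.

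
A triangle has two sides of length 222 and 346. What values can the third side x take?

124 < x < 568

By the triangle inequality, x must be less than 222 + 346 = 568 and greater than |222 − 346| = 124.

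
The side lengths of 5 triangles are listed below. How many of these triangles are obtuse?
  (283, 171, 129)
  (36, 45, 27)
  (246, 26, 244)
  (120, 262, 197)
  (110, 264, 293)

(283,171,129): 129²+171² = 45882 < 80089 = 283² → obtuse
(36,45,27): 27²+36² = 2025 = 45² → right
(246,26,244): 26²+244² = 60212 < 60516 = 246² → obtuse
(120,262,197): 120²+197² = 53209 < 68644 = 262² → obtuse
(110,264,293): 110²+264² = 81796 < 85849 = 293² → obtuse
4 of the 5 are obtuse.

4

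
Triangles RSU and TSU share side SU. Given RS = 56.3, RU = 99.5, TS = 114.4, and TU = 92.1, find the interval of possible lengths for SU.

From triangle RSU: |56.3 − 99.5| < SU < 56.3 + 99.5, i.e. 43.2 < SU < 155.8.
From triangle TSU: 22.3 < SU < 206.5.
Both must hold, so SU lies in the intersection.

43.2 < SU < 155.8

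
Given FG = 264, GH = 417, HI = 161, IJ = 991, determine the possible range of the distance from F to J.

149 ≤ FJ ≤ 1833

The maximum is all hops collinear in one direction: 264 + 417 + 161 + 991 = 1833.
The longest hop is 991; the others sum to 842. Folding the others back against it leaves at least 991 − 842 = 149.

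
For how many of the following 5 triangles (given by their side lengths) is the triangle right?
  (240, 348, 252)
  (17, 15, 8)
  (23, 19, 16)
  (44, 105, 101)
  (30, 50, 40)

(240,348,252): 240²+252² = 121104 = 348² → right
(17,15,8): 8²+15² = 289 = 17² → right
(23,19,16): 16²+19² = 617 > 529 = 23² → acute
(44,105,101): 44²+101² = 12137 > 11025 = 105² → acute
(30,50,40): 30²+40² = 2500 = 50² → right
3 of the 5 are right.

3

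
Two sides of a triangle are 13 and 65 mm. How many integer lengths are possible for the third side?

The third side lies in the open interval (52, 78).
Integers from 53 to 77 inclusive: 77 − 53 + 1 = 25.

25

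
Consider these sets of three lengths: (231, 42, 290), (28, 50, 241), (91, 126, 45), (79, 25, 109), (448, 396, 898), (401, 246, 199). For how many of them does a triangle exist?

(42,231,290): 42+231 ≤ 290 → not valid
(28,50,241): 28+50 ≤ 241 → not valid
(45,91,126): 45+91 > 126 → valid
(25,79,109): 25+79 ≤ 109 → not valid
(396,448,898): 396+448 ≤ 898 → not valid
(199,246,401): 199+246 > 401 → valid
2 of the 6 triples form a triangle.

2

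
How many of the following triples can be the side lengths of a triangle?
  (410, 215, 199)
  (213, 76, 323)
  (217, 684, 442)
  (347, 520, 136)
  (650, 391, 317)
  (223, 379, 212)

(199,215,410): 199+215 > 410 → valid
(76,213,323): 76+213 ≤ 323 → not valid
(217,442,684): 217+442 ≤ 684 → not valid
(136,347,520): 136+347 ≤ 520 → not valid
(317,391,650): 317+391 > 650 → valid
(212,223,379): 212+223 > 379 → valid
3 of the 6 triples form a triangle.

3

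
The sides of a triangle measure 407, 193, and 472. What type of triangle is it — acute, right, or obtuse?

obtuse

Compare the square of the longest side to the sum of squares of the other two: 193² + 407² = 202898 < 222784 = 472².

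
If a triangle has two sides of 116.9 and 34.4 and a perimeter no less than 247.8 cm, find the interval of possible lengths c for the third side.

96.5 ≤ c < 151.3

Triangle inequality alone gives 82.5 < c < 151.3.
The perimeter condition gives c ≥ 247.8 − 116.9 − 34.4 = 96.5.
Intersecting the two: 96.5 ≤ c < 151.3.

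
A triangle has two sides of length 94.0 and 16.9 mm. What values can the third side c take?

By the triangle inequality, c must be less than 94.0 + 16.9 = 110.9 and greater than |94.0 − 16.9| = 77.1.

77.1 < c < 110.9 (mm)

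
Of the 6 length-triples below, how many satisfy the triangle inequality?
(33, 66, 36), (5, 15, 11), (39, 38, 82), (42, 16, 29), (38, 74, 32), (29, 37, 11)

4

(33,36,66): 33+36 > 66 → valid
(5,11,15): 5+11 > 15 → valid
(38,39,82): 38+39 ≤ 82 → not valid
(16,29,42): 16+29 > 42 → valid
(32,38,74): 32+38 ≤ 74 → not valid
(11,29,37): 11+29 > 37 → valid
4 of the 6 triples form a triangle.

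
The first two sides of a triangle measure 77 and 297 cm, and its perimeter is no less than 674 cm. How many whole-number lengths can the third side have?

Triangle inequality: 220 < x < 374. Perimeter ≥ 674 gives x ≥ 674 − 77 − 297 = 300.
So 300 ≤ x < 374; integers 300 through 373: 74 values.

74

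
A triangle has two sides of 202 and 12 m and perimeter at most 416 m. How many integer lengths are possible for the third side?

Triangle inequality: 190 < x < 214. Perimeter ≤ 416 gives x ≤ 416 − 202 − 12 = 202.
So 190 < x ≤ 202; integers 191 through 202: 12 values.

12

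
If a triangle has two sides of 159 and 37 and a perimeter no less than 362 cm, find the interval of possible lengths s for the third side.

Triangle inequality alone gives 122 < s < 196.
The perimeter condition gives s ≥ 362 − 159 − 37 = 166.
Intersecting the two: 166 ≤ s < 196.

166 ≤ s < 196 cm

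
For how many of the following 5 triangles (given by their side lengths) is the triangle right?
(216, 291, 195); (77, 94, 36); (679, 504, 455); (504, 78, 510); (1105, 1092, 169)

(216,291,195): 195²+216² = 84681 = 291² → right
(77,94,36): 36²+77² = 7225 < 8836 = 94² → obtuse
(679,504,455): 455²+504² = 461041 = 679² → right
(504,78,510): 78²+504² = 260100 = 510² → right
(1105,1092,169): 169²+1092² = 1221025 = 1105² → right
4 of the 5 are right.

4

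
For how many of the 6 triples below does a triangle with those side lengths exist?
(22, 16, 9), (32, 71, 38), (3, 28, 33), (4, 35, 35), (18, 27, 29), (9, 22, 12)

3

(9,16,22): 9+16 > 22 → valid
(32,38,71): 32+38 ≤ 71 → not valid
(3,28,33): 3+28 ≤ 33 → not valid
(4,35,35): 4+35 > 35 → valid
(18,27,29): 18+27 > 29 → valid
(9,12,22): 9+12 ≤ 22 → not valid
3 of the 6 triples form a triangle.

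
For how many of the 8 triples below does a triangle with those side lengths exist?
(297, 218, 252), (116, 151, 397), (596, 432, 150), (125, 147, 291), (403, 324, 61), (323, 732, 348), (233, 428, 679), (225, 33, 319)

1

(218,252,297): 218+252 > 297 → valid
(116,151,397): 116+151 ≤ 397 → not valid
(150,432,596): 150+432 ≤ 596 → not valid
(125,147,291): 125+147 ≤ 291 → not valid
(61,324,403): 61+324 ≤ 403 → not valid
(323,348,732): 323+348 ≤ 732 → not valid
(233,428,679): 233+428 ≤ 679 → not valid
(33,225,319): 33+225 ≤ 319 → not valid
1 of the 8 triples forms a triangle.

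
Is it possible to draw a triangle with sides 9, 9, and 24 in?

No

The longest side is 24, but the other two sum to only 18.
18 < 24, so the triangle inequality fails.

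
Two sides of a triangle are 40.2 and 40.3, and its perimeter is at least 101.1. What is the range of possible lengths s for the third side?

Triangle inequality alone gives 0.1 < s < 80.5.
The perimeter condition gives s ≥ 101.1 − 40.2 − 40.3 = 20.6.
Intersecting the two: 20.6 ≤ s < 80.5.

20.6 ≤ s < 80.5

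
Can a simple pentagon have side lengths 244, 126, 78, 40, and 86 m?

A pentagon exists iff every side is shorter than the sum of the others — equivalently, the longest side is less than the sum of the rest.
Longest side 244 < 330 (sum of the remaining 4), so yes.

Yes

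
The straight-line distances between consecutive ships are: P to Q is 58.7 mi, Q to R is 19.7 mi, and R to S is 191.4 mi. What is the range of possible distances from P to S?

The maximum is all hops collinear in one direction: 58.7 + 19.7 + 191.4 = 269.8.
The longest hop is 191.4; the others sum to 78.4. Folding the others back against it leaves at least 191.4 − 78.4 = 113.0.

113.0 ≤ PS ≤ 269.8 mi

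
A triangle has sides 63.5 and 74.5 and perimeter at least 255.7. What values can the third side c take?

Triangle inequality alone gives 11.0 < c < 138.0.
The perimeter condition gives c ≥ 255.7 − 63.5 − 74.5 = 117.7.
Intersecting the two: 117.7 ≤ c < 138.0.

117.7 ≤ c < 138.0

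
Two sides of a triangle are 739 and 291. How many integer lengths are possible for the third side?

581

The third side lies in the open interval (448, 1030).
Integers from 449 to 1029 inclusive: 1029 − 449 + 1 = 581.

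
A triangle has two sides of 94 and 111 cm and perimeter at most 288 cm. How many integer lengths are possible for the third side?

Triangle inequality: 17 < x < 205. Perimeter ≤ 288 gives x ≤ 288 − 94 − 111 = 83.
So 17 < x ≤ 83; integers 18 through 83: 66 values.

66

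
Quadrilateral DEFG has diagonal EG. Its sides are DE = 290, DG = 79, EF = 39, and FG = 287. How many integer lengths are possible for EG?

From triangle DEG: 211 < EG < 369.
From triangle FEG: 248 < EG < 326.
Intersection: 248 < EG < 326, so integers 249 through 325: 77 values.

77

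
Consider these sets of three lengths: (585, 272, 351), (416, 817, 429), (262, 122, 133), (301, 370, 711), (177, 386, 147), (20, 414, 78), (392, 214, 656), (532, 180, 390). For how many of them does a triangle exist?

3

(272,351,585): 272+351 > 585 → valid
(416,429,817): 416+429 > 817 → valid
(122,133,262): 122+133 ≤ 262 → not valid
(301,370,711): 301+370 ≤ 711 → not valid
(147,177,386): 147+177 ≤ 386 → not valid
(20,78,414): 20+78 ≤ 414 → not valid
(214,392,656): 214+392 ≤ 656 → not valid
(180,390,532): 180+390 > 532 → valid
3 of the 8 triples form a triangle.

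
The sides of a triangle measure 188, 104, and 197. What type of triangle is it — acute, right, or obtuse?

acute

Compare the square of the longest side to the sum of squares of the other two: 104² + 188² = 46160 > 38809 = 197².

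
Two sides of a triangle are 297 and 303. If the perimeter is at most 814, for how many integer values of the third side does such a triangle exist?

Triangle inequality: 6 < x < 600. Perimeter ≤ 814 gives x ≤ 814 − 297 − 303 = 214.
So 6 < x ≤ 214; integers 7 through 214: 208 values.

208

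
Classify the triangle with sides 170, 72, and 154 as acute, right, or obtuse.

right

Compare the square of the longest side to the sum of squares of the other two: 72² + 154² = 28900 = 170².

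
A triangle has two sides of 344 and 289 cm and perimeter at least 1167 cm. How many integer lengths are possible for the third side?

99

Triangle inequality: 55 < x < 633. Perimeter ≥ 1167 gives x ≥ 1167 − 344 − 289 = 534.
So 534 ≤ x < 633; integers 534 through 632: 99 values.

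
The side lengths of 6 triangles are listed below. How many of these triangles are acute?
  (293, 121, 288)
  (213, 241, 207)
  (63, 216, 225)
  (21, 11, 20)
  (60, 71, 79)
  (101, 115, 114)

5

(293,121,288): 121²+288² = 97585 > 85849 = 293² → acute
(213,241,207): 207²+213² = 88218 > 58081 = 241² → acute
(63,216,225): 63²+216² = 50625 = 225² → right
(21,11,20): 11²+20² = 521 > 441 = 21² → acute
(60,71,79): 60²+71² = 8641 > 6241 = 79² → acute
(101,115,114): 101²+114² = 23197 > 13225 = 115² → acute
5 of the 6 are acute.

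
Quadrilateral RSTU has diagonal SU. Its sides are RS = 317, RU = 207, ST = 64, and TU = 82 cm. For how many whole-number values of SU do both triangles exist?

From triangle RSU: 110 < SU < 524.
From triangle TSU: 18 < SU < 146.
Intersection: 110 < SU < 146, so integers 111 through 145: 35 values.

35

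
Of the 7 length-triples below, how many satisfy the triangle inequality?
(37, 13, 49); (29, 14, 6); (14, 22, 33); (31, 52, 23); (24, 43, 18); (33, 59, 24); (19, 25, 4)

3

(13,37,49): 13+37 > 49 → valid
(6,14,29): 6+14 ≤ 29 → not valid
(14,22,33): 14+22 > 33 → valid
(23,31,52): 23+31 > 52 → valid
(18,24,43): 18+24 ≤ 43 → not valid
(24,33,59): 24+33 ≤ 59 → not valid
(4,19,25): 4+19 ≤ 25 → not valid
3 of the 7 triples form a triangle.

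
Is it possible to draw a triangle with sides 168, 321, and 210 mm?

Yes

The longest side is 321, and the other two sum to 378.
Since 378 > 321, the triangle inequality holds.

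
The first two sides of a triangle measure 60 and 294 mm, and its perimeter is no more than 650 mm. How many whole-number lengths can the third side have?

62

Triangle inequality: 234 < x < 354. Perimeter ≤ 650 gives x ≤ 650 − 60 − 294 = 296.
So 234 < x ≤ 296; integers 235 through 296: 62 values.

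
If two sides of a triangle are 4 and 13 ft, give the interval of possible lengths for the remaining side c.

By the triangle inequality, c must be less than 4 + 13 = 17 and greater than |4 − 13| = 9.

9 < c < 17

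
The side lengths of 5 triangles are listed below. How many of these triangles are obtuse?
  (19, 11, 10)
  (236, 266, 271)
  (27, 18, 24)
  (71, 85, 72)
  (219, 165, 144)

(19,11,10): 10²+11² = 221 < 361 = 19² → obtuse
(236,266,271): 236²+266² = 126452 > 73441 = 271² → acute
(27,18,24): 18²+24² = 900 > 729 = 27² → acute
(71,85,72): 71²+72² = 10225 > 7225 = 85² → acute
(219,165,144): 144²+165² = 47961 = 219² → right
1 of the 5 is obtuse.

1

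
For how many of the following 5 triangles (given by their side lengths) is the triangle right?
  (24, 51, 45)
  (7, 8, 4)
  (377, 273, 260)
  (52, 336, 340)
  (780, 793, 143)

4

(24,51,45): 24²+45² = 2601 = 51² → right
(7,8,4): 4²+7² = 65 > 64 = 8² → acute
(377,273,260): 260²+273² = 142129 = 377² → right
(52,336,340): 52²+336² = 115600 = 340² → right
(780,793,143): 143²+780² = 628849 = 793² → right
4 of the 5 are right.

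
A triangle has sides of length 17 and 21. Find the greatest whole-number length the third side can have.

The third side must be strictly less than 17 + 21 = 38.
The largest integer below 38 is 37.

37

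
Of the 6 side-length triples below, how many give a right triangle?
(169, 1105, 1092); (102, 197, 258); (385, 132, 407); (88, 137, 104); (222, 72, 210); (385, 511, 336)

(169,1105,1092): 169²+1092² = 1221025 = 1105² → right
(102,197,258): 102²+197² = 49213 < 66564 = 258² → obtuse
(385,132,407): 132²+385² = 165649 = 407² → right
(88,137,104): 88²+104² = 18560 < 18769 = 137² → obtuse
(222,72,210): 72²+210² = 49284 = 222² → right
(385,511,336): 336²+385² = 261121 = 511² → right
4 of the 6 are right.

4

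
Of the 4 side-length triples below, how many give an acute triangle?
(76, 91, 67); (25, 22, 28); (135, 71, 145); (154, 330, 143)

3

(76,91,67): 67²+76² = 10265 > 8281 = 91² → acute
(25,22,28): 22²+25² = 1109 > 784 = 28² → acute
(135,71,145): 71²+135² = 23266 > 21025 = 145² → acute
(154,330,143): 143+154 ≤ 330, not a triangle
3 of the 4 are acute.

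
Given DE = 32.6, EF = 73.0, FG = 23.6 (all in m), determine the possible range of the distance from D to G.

16.8 ≤ DG ≤ 129.2 m

The maximum is all hops collinear in one direction: 32.6 + 73.0 + 23.6 = 129.2.
The longest hop is 73.0; the others sum to 56.2. Folding the others back against it leaves at least 73.0 − 56.2 = 16.8.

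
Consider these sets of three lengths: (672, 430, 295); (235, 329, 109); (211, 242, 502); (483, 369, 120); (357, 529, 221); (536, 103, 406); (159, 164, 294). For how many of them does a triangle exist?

5

(295,430,672): 295+430 > 672 → valid
(109,235,329): 109+235 > 329 → valid
(211,242,502): 211+242 ≤ 502 → not valid
(120,369,483): 120+369 > 483 → valid
(221,357,529): 221+357 > 529 → valid
(103,406,536): 103+406 ≤ 536 → not valid
(159,164,294): 159+164 > 294 → valid
5 of the 7 triples form a triangle.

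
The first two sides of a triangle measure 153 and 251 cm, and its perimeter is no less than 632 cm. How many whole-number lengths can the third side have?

176

Triangle inequality: 98 < x < 404. Perimeter ≥ 632 gives x ≥ 632 − 153 − 251 = 228.
So 228 ≤ x < 404; integers 228 through 403: 176 values.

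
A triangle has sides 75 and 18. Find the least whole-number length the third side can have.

The third side must be strictly greater than |75 − 18| = 57.
The smallest integer above 57 is 58.

58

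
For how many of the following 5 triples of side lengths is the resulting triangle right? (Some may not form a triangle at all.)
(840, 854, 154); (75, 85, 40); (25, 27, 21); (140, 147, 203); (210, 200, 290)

(840,854,154): 154²+840² = 729316 = 854² → right
(75,85,40): 40²+75² = 7225 = 85² → right
(25,27,21): 21²+25² = 1066 > 729 = 27² → acute
(140,147,203): 140²+147² = 41209 = 203² → right
(210,200,290): 200²+210² = 84100 = 290² → right
4 of the 5 are right.

4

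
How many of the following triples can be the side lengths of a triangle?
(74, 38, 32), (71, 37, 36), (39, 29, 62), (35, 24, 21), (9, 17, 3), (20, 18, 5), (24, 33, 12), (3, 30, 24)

(32,38,74): 32+38 ≤ 74 → not valid
(36,37,71): 36+37 > 71 → valid
(29,39,62): 29+39 > 62 → valid
(21,24,35): 21+24 > 35 → valid
(3,9,17): 3+9 ≤ 17 → not valid
(5,18,20): 5+18 > 20 → valid
(12,24,33): 12+24 > 33 → valid
(3,24,30): 3+24 ≤ 30 → not valid
5 of the 8 triples form a triangle.

5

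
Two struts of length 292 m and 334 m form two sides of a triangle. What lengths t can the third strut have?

By the triangle inequality, t must be less than 292 + 334 = 626 and greater than |292 − 334| = 42.

42 < t < 626 (m)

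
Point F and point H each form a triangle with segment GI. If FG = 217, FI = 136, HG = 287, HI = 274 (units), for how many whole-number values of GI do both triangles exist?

271

From triangle FGI: 81 < GI < 353.
From triangle HGI: 13 < GI < 561.
Intersection: 81 < GI < 353, so integers 82 through 352: 271 values.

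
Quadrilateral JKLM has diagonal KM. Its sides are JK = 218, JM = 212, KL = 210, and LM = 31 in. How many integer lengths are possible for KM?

From triangle JKM: 6 < KM < 430.
From triangle LKM: 179 < KM < 241.
Intersection: 179 < KM < 241, so integers 180 through 240: 61 values.

61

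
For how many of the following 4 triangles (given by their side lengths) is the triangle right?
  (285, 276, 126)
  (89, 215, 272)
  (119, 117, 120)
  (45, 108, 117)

(285,276,126): 126²+276² = 92052 > 81225 = 285² → acute
(89,215,272): 89²+215² = 54146 < 73984 = 272² → obtuse
(119,117,120): 117²+119² = 27850 > 14400 = 120² → acute
(45,108,117): 45²+108² = 13689 = 117² → right
1 of the 4 is right.

1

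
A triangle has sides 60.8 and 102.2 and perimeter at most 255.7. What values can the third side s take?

41.4 < s ≤ 92.7

Triangle inequality alone gives 41.4 < s < 163.0.
The perimeter condition gives s ≤ 255.7 − 60.8 − 102.2 = 92.7.
Intersecting the two: 41.4 < s ≤ 92.7.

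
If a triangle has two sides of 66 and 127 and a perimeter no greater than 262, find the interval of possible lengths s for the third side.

Triangle inequality alone gives 61 < s < 193.
The perimeter condition gives s ≤ 262 − 66 − 127 = 69.
Intersecting the two: 61 < s ≤ 69.

61 < s ≤ 69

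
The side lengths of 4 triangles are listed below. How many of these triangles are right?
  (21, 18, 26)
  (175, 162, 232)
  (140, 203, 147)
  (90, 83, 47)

(21,18,26): 18²+21² = 765 > 676 = 26² → acute
(175,162,232): 162²+175² = 56869 > 53824 = 232² → acute
(140,203,147): 140²+147² = 41209 = 203² → right
(90,83,47): 47²+83² = 9098 > 8100 = 90² → acute
1 of the 4 is right.

1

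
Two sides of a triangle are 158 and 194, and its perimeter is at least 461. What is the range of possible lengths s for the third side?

Triangle inequality alone gives 36 < s < 352.
The perimeter condition gives s ≥ 461 − 158 − 194 = 109.
Intersecting the two: 109 ≤ s < 352.

109 ≤ s < 352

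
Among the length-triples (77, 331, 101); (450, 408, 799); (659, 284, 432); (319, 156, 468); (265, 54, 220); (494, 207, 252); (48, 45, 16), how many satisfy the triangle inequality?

(77,101,331): 77+101 ≤ 331 → not valid
(408,450,799): 408+450 > 799 → valid
(284,432,659): 284+432 > 659 → valid
(156,319,468): 156+319 > 468 → valid
(54,220,265): 54+220 > 265 → valid
(207,252,494): 207+252 ≤ 494 → not valid
(16,45,48): 16+45 > 48 → valid
5 of the 7 triples form a triangle.

5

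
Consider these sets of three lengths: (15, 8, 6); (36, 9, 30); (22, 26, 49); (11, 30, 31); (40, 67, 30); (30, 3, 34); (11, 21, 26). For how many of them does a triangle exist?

4

(6,8,15): 6+8 ≤ 15 → not valid
(9,30,36): 9+30 > 36 → valid
(22,26,49): 22+26 ≤ 49 → not valid
(11,30,31): 11+30 > 31 → valid
(30,40,67): 30+40 > 67 → valid
(3,30,34): 3+30 ≤ 34 → not valid
(11,21,26): 11+21 > 26 → valid
4 of the 7 triples form a triangle.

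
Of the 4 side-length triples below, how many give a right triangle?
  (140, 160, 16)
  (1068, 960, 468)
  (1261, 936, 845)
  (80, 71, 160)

2

(140,160,16): 16+140 ≤ 160, not a triangle
(1068,960,468): 468²+960² = 1140624 = 1068² → right
(1261,936,845): 845²+936² = 1590121 = 1261² → right
(80,71,160): 71+80 ≤ 160, not a triangle
2 of the 4 are right.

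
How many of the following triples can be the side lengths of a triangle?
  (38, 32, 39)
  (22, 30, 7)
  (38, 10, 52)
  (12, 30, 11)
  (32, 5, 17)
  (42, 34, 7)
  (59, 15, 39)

1

(32,38,39): 32+38 > 39 → valid
(7,22,30): 7+22 ≤ 30 → not valid
(10,38,52): 10+38 ≤ 52 → not valid
(11,12,30): 11+12 ≤ 30 → not valid
(5,17,32): 5+17 ≤ 32 → not valid
(7,34,42): 7+34 ≤ 42 → not valid
(15,39,59): 15+39 ≤ 59 → not valid
1 of the 7 triples forms a triangle.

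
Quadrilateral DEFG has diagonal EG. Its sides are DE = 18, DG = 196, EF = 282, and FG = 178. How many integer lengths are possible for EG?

From triangle DEG: 178 < EG < 214.
From triangle FEG: 104 < EG < 460.
Intersection: 178 < EG < 214, so integers 179 through 213: 35 values.

35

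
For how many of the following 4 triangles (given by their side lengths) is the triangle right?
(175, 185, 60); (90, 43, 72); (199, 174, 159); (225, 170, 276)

1

(175,185,60): 60²+175² = 34225 = 185² → right
(90,43,72): 43²+72² = 7033 < 8100 = 90² → obtuse
(199,174,159): 159²+174² = 55557 > 39601 = 199² → acute
(225,170,276): 170²+225² = 79525 > 76176 = 276² → acute
1 of the 4 is right.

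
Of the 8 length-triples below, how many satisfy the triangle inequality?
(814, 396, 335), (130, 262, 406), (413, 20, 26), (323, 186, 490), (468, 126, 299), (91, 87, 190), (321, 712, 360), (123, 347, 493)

(335,396,814): 335+396 ≤ 814 → not valid
(130,262,406): 130+262 ≤ 406 → not valid
(20,26,413): 20+26 ≤ 413 → not valid
(186,323,490): 186+323 > 490 → valid
(126,299,468): 126+299 ≤ 468 → not valid
(87,91,190): 87+91 ≤ 190 → not valid
(321,360,712): 321+360 ≤ 712 → not valid
(123,347,493): 123+347 ≤ 493 → not valid
1 of the 8 triples forms a triangle.

1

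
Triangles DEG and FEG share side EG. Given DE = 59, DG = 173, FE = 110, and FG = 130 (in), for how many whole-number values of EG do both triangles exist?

From triangle DEG: 114 < EG < 232.
From triangle FEG: 20 < EG < 240.
Intersection: 114 < EG < 232, so integers 115 through 231: 117 values.

117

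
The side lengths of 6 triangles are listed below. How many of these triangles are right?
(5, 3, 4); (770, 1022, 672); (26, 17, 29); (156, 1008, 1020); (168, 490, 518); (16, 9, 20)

(5,3,4): 3²+4² = 25 = 5² → right
(770,1022,672): 672²+770² = 1044484 = 1022² → right
(26,17,29): 17²+26² = 965 > 841 = 29² → acute
(156,1008,1020): 156²+1008² = 1040400 = 1020² → right
(168,490,518): 168²+490² = 268324 = 518² → right
(16,9,20): 9²+16² = 337 < 400 = 20² → obtuse
4 of the 6 are right.

4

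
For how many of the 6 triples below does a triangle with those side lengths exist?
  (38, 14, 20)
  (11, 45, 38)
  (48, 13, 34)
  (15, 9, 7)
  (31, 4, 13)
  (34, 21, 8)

(14,20,38): 14+20 ≤ 38 → not valid
(11,38,45): 11+38 > 45 → valid
(13,34,48): 13+34 ≤ 48 → not valid
(7,9,15): 7+9 > 15 → valid
(4,13,31): 4+13 ≤ 31 → not valid
(8,21,34): 8+21 ≤ 34 → not valid
2 of the 6 triples form a triangle.

2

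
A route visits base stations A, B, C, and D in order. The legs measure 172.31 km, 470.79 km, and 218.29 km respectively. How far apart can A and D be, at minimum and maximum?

The maximum is all hops collinear in one direction: 172.31 + 470.79 + 218.29 = 861.39.
The longest hop is 470.79; the others sum to 390.60. Folding the others back against it leaves at least 470.79 − 390.60 = 80.19.

80.19 ≤ AD ≤ 861.39 km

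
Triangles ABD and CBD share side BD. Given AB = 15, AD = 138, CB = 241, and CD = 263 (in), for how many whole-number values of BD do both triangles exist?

29

From triangle ABD: 123 < BD < 153.
From triangle CBD: 22 < BD < 504.
Intersection: 123 < BD < 153, so integers 124 through 152: 29 values.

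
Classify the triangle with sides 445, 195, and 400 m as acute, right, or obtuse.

right

Compare the square of the longest side to the sum of squares of the other two: 195² + 400² = 198025 = 445².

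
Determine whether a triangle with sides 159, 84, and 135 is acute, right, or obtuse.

Compare the square of the longest side to the sum of squares of the other two: 84² + 135² = 25281 = 159².

right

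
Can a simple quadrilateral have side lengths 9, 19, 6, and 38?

No

For a quadrilateral, each side must be shorter than the sum of the others.
Here the longest side is 38, but the remaining 3 sides sum to only 34.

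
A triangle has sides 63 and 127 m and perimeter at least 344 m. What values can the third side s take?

154 ≤ s < 190

Triangle inequality alone gives 64 < s < 190.
The perimeter condition gives s ≥ 344 − 63 − 127 = 154.
Intersecting the two: 154 ≤ s < 190.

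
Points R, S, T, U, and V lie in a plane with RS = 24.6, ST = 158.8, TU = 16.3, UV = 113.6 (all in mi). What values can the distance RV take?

4.3 ≤ RV ≤ 313.3 mi

The maximum is all hops collinear in one direction: 24.6 + 158.8 + 16.3 + 113.6 = 313.3.
The longest hop is 158.8; the others sum to 154.5. Folding the others back against it leaves at least 158.8 − 154.5 = 4.3.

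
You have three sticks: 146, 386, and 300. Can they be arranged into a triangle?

The longest side is 386, and the other two sum to 446.
Since 446 > 386, the triangle inequality holds.

Yes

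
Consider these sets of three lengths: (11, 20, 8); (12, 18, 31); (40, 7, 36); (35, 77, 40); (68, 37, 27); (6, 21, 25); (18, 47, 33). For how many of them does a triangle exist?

3

(8,11,20): 8+11 ≤ 20 → not valid
(12,18,31): 12+18 ≤ 31 → not valid
(7,36,40): 7+36 > 40 → valid
(35,40,77): 35+40 ≤ 77 → not valid
(27,37,68): 27+37 ≤ 68 → not valid
(6,21,25): 6+21 > 25 → valid
(18,33,47): 18+33 > 47 → valid
3 of the 7 triples form a triangle.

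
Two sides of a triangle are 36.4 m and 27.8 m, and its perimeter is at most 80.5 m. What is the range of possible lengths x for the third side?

Triangle inequality alone gives 8.6 < x < 64.2.
The perimeter condition gives x ≤ 80.5 − 36.4 − 27.8 = 16.3.
Intersecting the two: 8.6 < x ≤ 16.3.

8.6 < x ≤ 16.3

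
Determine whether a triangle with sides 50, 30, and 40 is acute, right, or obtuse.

Compare the square of the longest side to the sum of squares of the other two: 30² + 40² = 2500 = 50².

right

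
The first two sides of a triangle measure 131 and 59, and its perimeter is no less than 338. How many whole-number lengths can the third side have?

42

Triangle inequality: 72 < x < 190. Perimeter ≥ 338 gives x ≥ 338 − 131 − 59 = 148.
So 148 ≤ x < 190; integers 148 through 189: 42 values.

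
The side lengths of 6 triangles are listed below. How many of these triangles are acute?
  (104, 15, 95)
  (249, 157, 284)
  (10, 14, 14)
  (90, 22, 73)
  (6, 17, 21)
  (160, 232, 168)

(104,15,95): 15²+95² = 9250 < 10816 = 104² → obtuse
(249,157,284): 157²+249² = 86650 > 80656 = 284² → acute
(10,14,14): 10²+14² = 296 > 196 = 14² → acute
(90,22,73): 22²+73² = 5813 < 8100 = 90² → obtuse
(6,17,21): 6²+17² = 325 < 441 = 21² → obtuse
(160,232,168): 160²+168² = 53824 = 232² → right
2 of the 6 are acute.

2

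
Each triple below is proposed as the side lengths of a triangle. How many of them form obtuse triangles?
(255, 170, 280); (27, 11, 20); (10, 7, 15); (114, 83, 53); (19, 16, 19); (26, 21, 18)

(255,170,280): 170²+255² = 93925 > 78400 = 280² → acute
(27,11,20): 11²+20² = 521 < 729 = 27² → obtuse
(10,7,15): 7²+10² = 149 < 225 = 15² → obtuse
(114,83,53): 53²+83² = 9698 < 12996 = 114² → obtuse
(19,16,19): 16²+19² = 617 > 361 = 19² → acute
(26,21,18): 18²+21² = 765 > 676 = 26² → acute
3 of the 6 are obtuse.

3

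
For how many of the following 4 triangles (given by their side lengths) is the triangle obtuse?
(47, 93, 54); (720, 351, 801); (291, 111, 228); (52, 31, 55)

2

(47,93,54): 47²+54² = 5125 < 8649 = 93² → obtuse
(720,351,801): 351²+720² = 641601 = 801² → right
(291,111,228): 111²+228² = 64305 < 84681 = 291² → obtuse
(52,31,55): 31²+52² = 3665 > 3025 = 55² → acute
2 of the 4 are obtuse.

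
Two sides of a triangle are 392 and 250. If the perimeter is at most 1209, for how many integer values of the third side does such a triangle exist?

425

Triangle inequality: 142 < x < 642. Perimeter ≤ 1209 gives x ≤ 1209 − 392 − 250 = 567.
So 142 < x ≤ 567; integers 143 through 567: 425 values.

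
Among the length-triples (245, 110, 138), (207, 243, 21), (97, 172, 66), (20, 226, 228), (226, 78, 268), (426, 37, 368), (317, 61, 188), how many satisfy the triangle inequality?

3

(110,138,245): 110+138 > 245 → valid
(21,207,243): 21+207 ≤ 243 → not valid
(66,97,172): 66+97 ≤ 172 → not valid
(20,226,228): 20+226 > 228 → valid
(78,226,268): 78+226 > 268 → valid
(37,368,426): 37+368 ≤ 426 → not valid
(61,188,317): 61+188 ≤ 317 → not valid
3 of the 7 triples form a triangle.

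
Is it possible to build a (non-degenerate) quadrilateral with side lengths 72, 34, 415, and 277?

No

For a quadrilateral, each side must be shorter than the sum of the others.
Here the longest side is 415, but the remaining 3 sides sum to only 383.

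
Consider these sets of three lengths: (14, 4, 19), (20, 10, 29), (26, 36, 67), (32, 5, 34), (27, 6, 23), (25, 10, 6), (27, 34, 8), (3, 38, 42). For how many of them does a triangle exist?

4

(4,14,19): 4+14 ≤ 19 → not valid
(10,20,29): 10+20 > 29 → valid
(26,36,67): 26+36 ≤ 67 → not valid
(5,32,34): 5+32 > 34 → valid
(6,23,27): 6+23 > 27 → valid
(6,10,25): 6+10 ≤ 25 → not valid
(8,27,34): 8+27 > 34 → valid
(3,38,42): 3+38 ≤ 42 → not valid
4 of the 8 triples form a triangle.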